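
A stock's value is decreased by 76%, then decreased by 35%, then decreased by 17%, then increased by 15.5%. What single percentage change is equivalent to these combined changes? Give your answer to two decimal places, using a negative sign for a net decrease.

A 76% decrease multiplies by 0.24.
Then a 35% decrease: 0.24 × 0.65 = 0.156.
Then a 17% decrease: 0.156 × 0.83 = 0.12948.
Then a 15.5% increase: 0.12948 × 1.155 = 0.1495494.
Overall factor 0.1495494, i.e. -85.05%.

-85.05%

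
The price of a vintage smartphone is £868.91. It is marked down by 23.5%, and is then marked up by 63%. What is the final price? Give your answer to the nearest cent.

£1083.49

Apply the 23.5% decrease: £868.91 × 0.765 = £664.71615.
Apply the 63% increase: £664.71615 × 1.63 = £1083.4873245 ≈ £1083.49.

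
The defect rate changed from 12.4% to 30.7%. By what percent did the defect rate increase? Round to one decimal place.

147.6%

The change is 30.7 − 12.4 = 18.3 percentage points.
Relative to the original 12.4%, that is 18.3 ÷ 12.4 ≈ 147.6%.
So the defect rate rose by 147.6%.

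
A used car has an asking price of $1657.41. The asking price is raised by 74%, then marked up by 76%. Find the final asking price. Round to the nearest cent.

$5075.65

Apply the 74% increase: $1657.41 × 1.74 = $2883.8934.
Apply the 76% increase: $2883.8934 × 1.76 = $5075.652384 ≈ $5075.65.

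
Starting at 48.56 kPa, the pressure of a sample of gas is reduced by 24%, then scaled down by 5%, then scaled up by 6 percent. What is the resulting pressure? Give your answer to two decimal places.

After the 24% decrease: 48.56 × 0.76 = 36.9056.
After the 5% decrease: 36.9056 × 0.95 = 35.06032.
6% increase: 35.06032 × 1.06 = 37.1639392 ≈ 37.16.

37.16 kPa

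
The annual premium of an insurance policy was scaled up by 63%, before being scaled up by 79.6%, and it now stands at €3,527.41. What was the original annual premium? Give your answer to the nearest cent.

€1,204.93

Undoing the 79.6% increase: €3,527.41 ÷ 1.796 ≈ €1964.036748.
Undoing the 63% increase: €1964.036748 ÷ 1.63 ≈ €1,204.93.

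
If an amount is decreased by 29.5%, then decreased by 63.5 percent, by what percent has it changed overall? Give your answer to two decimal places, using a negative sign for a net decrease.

-74.27%

A 29.5% decrease multiplies by 0.705.
Then a 63.5% decrease: 0.705 × 0.365 = 0.257325.
Overall factor 0.257325, i.e. -74.27%.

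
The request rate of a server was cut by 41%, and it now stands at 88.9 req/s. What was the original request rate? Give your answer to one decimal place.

150.7 req/s

The overall multiplier applied was 0.59.
So the original request rate was 88.9 ÷ 0.59 ≈ 150.7 req/s.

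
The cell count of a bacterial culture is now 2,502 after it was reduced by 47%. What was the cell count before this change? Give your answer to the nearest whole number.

4,721

The overall multiplier applied was 0.53.
So the original cell count was 2,502 ÷ 0.53 ≈ 4,721.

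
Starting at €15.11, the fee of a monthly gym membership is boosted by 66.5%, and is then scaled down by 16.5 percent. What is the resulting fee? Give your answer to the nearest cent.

€21.01

Each change multiplies by a factor: 1.665 × 0.835 = 1.390275.
€15.11 × 1.390275 = €21.00705525 ≈ €21.01.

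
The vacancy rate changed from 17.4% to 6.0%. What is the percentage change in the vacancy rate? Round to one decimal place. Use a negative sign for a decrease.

The change is 6.0 − 17.4 = -11.4 percentage points.
Relative to the original 17.4%, that is -11.4 ÷ 17.4 ≈ -65.5%.

-65.5%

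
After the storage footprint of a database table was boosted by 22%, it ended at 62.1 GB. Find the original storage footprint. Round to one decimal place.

50.9 GB

The overall multiplier applied was 1.22.
So the original storage footprint was 62.1 ÷ 1.22 ≈ 50.9 GB.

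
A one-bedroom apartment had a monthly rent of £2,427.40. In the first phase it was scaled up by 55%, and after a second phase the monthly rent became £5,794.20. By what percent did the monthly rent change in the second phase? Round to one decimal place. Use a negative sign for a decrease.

After the first phase: £2,427.40 × 1.55 = £3762.47.
Second-phase multiplier: £5,794.20 ÷ £3762.47 ≈ 1.54.
That is a change of 54.0%.

54.0%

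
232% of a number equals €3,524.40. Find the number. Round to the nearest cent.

€3,524.40 ÷ 2.32 ≈ €1,519.14.

€1,519.14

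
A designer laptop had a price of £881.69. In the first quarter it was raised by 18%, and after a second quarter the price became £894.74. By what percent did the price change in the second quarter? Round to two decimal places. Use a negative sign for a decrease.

-14.00%

After the first quarter: £881.69 × 1.18 = £1040.3942.
Second-quarter multiplier: £894.74 ÷ £1040.3942 ≈ 0.860001.
That is a change of -14.00%.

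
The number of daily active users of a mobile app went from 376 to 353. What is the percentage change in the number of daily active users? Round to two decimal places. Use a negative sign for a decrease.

Change: 353 − 376 = -23.
Relative to the original: -23 ÷ 376 ≈ -6.12%.

-6.12%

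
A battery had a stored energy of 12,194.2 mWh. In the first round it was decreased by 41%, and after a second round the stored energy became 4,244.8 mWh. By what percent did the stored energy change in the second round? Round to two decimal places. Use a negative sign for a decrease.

-41.00%

After the first round: 12,194.2 × 0.59 = 7194.578.
Second-round multiplier: 4,244.8 ÷ 7194.578 ≈ 0.59.
That is a change of -41.00%.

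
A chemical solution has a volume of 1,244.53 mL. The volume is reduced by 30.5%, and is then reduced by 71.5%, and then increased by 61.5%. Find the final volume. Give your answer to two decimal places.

Apply the 30.5% decrease: 1,244.53 × 0.695 = 864.94835.
After the 71.5% decrease: 864.94835 × 0.285 = 246.51027975.
Apply the 61.5% increase: 246.51027975 × 1.615 = 398.11410179625 ≈ 398.11.

398.11 mL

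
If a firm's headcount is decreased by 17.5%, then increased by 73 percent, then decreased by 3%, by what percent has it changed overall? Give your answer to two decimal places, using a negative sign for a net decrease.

38.44%

The combined multiplier is 0.825 × 1.73 × 0.97 = 1.3844325.
That corresponds to an increase of 38.44%.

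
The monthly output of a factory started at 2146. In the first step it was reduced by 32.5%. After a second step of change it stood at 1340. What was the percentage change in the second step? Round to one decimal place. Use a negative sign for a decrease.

After the first step: 2146 × 0.675 = 1448.55.
Second-step multiplier: 1340 ÷ 1448.55 ≈ 0.92506.
That is a change of -7.5%.

-7.5%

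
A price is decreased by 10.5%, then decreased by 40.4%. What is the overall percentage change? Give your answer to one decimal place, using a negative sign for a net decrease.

-46.7%

A 10.5% decrease multiplies by 0.895.
Then a 40.4% decrease: 0.895 × 0.596 = 0.53342.
Overall factor 0.53342, i.e. -46.7%.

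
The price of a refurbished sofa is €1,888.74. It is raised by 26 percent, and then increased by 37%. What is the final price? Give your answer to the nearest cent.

Each change multiplies by a factor: 1.26 × 1.37 = 1.7262.
€1,888.74 × 1.7262 = €3260.342988 ≈ €3,260.34.

€3,260.34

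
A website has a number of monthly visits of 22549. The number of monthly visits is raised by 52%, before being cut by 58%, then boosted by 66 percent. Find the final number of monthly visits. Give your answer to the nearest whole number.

23896

Apply the 52% increase: 22549 × 1.52 = 34274.48.
58% decrease: 34274.48 × 0.42 = 14395.2816.
Apply the 66% increase: 14395.2816 × 1.66 = 23896.167456 ≈ 23896.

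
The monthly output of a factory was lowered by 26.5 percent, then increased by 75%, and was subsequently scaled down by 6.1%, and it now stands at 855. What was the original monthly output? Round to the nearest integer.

The overall multiplier applied was 0.735 × 1.75 × 0.939 = 1.20778875.
So the original monthly output was 855 ÷ 1.20778875 ≈ 708.

708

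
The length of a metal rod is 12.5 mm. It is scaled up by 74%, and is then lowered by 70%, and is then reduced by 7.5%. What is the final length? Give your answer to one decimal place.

6.0 mm

Each change multiplies by a factor: 1.74 × 0.3 × 0.925 = 0.48285.
12.5 × 0.48285 = 6.035625 ≈ 6.0.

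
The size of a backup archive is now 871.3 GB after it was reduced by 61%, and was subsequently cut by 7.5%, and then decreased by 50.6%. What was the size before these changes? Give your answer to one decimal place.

4889.2 GB

The overall multiplier applied was 0.39 × 0.925 × 0.494 = 0.1782105.
So the original size was 871.3 ÷ 0.1782105 ≈ 4889.2 GB.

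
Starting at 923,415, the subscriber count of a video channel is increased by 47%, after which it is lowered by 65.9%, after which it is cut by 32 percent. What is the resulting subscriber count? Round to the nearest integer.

314,759

After the 47% increase: 923,415 × 1.47 = 1357420.05.
Apply the 65.9% decrease: 1357420.05 × 0.341 = 462880.23705.
After the 32% decrease: 462880.23705 × 0.68 = 314758.561194 ≈ 314,759.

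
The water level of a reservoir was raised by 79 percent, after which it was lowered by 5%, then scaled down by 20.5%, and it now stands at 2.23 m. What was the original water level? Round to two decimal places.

The overall multiplier applied was 1.79 × 0.95 × 0.795 = 1.3518975.
So the original water level was 2.23 ÷ 1.3518975 ≈ 1.65 m.

1.65 m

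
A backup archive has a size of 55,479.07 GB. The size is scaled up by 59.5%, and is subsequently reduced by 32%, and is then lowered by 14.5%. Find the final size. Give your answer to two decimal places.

After the 59.5% increase: 55,479.07 × 1.595 = 88489.11665.
32% decrease: 88489.11665 × 0.68 = 60172.599322.
After the 14.5% decrease: 60172.599322 × 0.855 = 51447.57242031 ≈ 51,447.57.

51,447.57 GB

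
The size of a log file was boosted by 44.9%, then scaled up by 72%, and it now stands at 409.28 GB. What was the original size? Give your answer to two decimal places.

164.22 GB

The overall multiplier applied was 1.449 × 1.72 = 2.49228.
So the original size was 409.28 ÷ 2.49228 ≈ 164.22 GB.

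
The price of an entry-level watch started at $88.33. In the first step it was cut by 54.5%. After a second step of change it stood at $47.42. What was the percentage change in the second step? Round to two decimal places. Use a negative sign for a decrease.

17.99%

After the first step: $88.33 × 0.455 = $40.19015.
Second-step multiplier: $47.42 ÷ $40.19015 ≈ 1.179891.
That is a change of 17.99%.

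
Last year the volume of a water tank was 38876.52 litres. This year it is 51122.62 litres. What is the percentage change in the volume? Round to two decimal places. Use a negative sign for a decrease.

Change: 51122.62 − 38876.52 = 12246.10.
Relative to the original: 12246.10 ÷ 38876.52 ≈ 31.50%.

31.50%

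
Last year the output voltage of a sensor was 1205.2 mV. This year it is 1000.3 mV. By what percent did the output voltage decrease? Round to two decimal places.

Change: 1000.3 − 1205.2 = -204.9.
Relative to the original: -204.9 ÷ 1205.2 ≈ -17.00%.
So the output voltage decreased by 17.00%.

17.00%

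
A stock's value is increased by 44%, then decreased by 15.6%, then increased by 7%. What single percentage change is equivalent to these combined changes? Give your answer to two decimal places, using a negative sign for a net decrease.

The combined multiplier is 1.44 × 0.844 × 1.07 = 1.3004352.
That corresponds to an increase of 30.04%.

30.04%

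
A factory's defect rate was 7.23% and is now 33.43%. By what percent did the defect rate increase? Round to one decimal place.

362.4%

The change is 33.43 − 7.23 = 26.20 percentage points.
Relative to the original 7.23%, that is 26.20 ÷ 7.23 ≈ 362.4%.
So the defect rate rose by 362.4%.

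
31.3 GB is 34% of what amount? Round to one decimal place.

92.1 GB

31.3 GB ÷ 0.34 ≈ 92.1 GB.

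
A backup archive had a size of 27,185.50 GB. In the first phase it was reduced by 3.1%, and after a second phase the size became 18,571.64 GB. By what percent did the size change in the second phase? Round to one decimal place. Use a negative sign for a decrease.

-29.5%

After the first phase: 27,185.50 × 0.969 = 26342.7495.
Second-phase multiplier: 18,571.64 ÷ 26342.7495 ≈ 0.705.
That is a change of -29.5%.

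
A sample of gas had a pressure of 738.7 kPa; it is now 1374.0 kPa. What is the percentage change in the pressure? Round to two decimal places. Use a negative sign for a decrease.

Change: 1374.0 − 738.7 = 635.3.
Relative to the original: 635.3 ÷ 738.7 ≈ 86.00%.

86.00%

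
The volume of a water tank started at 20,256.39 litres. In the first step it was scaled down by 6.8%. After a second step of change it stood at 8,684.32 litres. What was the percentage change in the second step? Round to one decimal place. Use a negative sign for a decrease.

-54.0%

After the first step: 20,256.39 × 0.932 = 18878.95548.
Second-step multiplier: 8,684.32 ÷ 18878.95548 ≈ 0.46.
That is a change of -54.0%.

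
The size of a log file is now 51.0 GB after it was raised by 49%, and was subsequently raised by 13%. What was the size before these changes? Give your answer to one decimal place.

Undoing the 13% increase: 51.0 ÷ 1.13 ≈ 45.132743.
Undoing the 49% increase: 45.132743 ÷ 1.49 ≈ 30.3 GB.

30.3 GB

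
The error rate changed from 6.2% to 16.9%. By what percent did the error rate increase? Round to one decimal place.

172.6%

The change is 16.9 − 6.2 = 10.7 percentage points.
Relative to the original 6.2%, that is 10.7 ÷ 6.2 ≈ 172.6%.
So the error rate rose by 172.6%.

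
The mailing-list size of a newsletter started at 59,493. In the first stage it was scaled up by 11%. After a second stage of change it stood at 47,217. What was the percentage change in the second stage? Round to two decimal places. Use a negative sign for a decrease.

-28.50%

After the first stage: 59,493 × 1.11 = 66037.23.
Second-stage multiplier: 47,217 ÷ 66037.23 ≈ 0.715006.
That is a change of -28.50%.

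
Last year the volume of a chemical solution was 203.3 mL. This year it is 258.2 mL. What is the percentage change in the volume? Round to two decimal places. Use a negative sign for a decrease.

Change: 258.2 − 203.3 = 54.9.
Relative to the original: 54.9 ÷ 203.3 ≈ 27.00%.

27.00%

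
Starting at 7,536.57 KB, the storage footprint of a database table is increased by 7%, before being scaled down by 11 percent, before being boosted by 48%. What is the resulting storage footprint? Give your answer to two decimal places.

10,622.07 KB

Each change multiplies by a factor: 1.07 × 0.89 × 1.48 = 1.409404.
7,536.57 × 1.409404 = 10622.07190428 ≈ 10,622.07.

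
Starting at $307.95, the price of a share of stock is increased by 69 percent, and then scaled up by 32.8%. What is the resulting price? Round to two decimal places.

$691.14

Each change multiplies by a factor: 1.69 × 1.328 = 2.24432.
$307.95 × 2.24432 = $691.138344 ≈ $691.14.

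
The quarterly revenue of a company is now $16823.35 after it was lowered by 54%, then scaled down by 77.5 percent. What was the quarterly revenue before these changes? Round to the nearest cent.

$162544.44

The overall multiplier applied was 0.46 × 0.225 = 0.1035.
So the original quarterly revenue was $16823.35 ÷ 0.1035 ≈ $162544.44.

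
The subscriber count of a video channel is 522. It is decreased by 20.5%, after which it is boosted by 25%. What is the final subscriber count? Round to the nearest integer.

519

Apply the 20.5% decrease: 522 × 0.795 = 414.99.
Apply the 25% increase: 414.99 × 1.25 = 518.7375 ≈ 519.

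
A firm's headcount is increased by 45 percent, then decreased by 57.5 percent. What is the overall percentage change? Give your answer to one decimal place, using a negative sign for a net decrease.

A 45% increase multiplies by 1.45.
Then a 57.5% decrease: 1.45 × 0.425 = 0.61625.
Overall factor 0.61625, i.e. -38.4%.

-38.4%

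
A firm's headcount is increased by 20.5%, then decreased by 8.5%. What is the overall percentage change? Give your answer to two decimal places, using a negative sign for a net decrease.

The combined multiplier is 1.205 × 0.915 = 1.102575.
That corresponds to an increase of 10.26%.

10.26%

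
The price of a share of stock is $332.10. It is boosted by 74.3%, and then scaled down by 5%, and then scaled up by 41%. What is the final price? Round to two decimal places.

Each change multiplies by a factor: 1.743 × 0.95 × 1.41 = 2.3347485.
$332.10 × 2.3347485 = $775.36997685 ≈ $775.37.

$775.37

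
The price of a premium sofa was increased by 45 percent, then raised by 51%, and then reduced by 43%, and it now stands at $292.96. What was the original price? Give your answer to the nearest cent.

The overall multiplier applied was 1.45 × 1.51 × 0.57 = 1.248015.
So the original price was $292.96 ÷ 1.248015 ≈ $234.74.

$234.74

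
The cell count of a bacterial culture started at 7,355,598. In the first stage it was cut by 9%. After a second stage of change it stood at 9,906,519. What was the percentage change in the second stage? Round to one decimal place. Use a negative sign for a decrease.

After the first stage: 7,355,598 × 0.91 = 6693594.18.
Second-stage multiplier: 9,906,519 ÷ 6693594.18 ≈ 1.48.
That is a change of 48.0%.

48.0%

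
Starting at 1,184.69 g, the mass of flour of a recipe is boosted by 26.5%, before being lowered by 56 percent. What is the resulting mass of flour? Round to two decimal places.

Each change multiplies by a factor: 1.265 × 0.44 = 0.5566.
1,184.69 × 0.5566 = 659.398454 ≈ 659.40.

659.40 g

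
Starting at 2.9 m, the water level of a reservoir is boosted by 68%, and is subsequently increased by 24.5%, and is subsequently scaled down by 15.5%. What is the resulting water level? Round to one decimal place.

5.1 m

Each change multiplies by a factor: 1.68 × 1.245 × 0.845 = 1.767402.
2.9 × 1.767402 = 5.1254658 ≈ 5.1.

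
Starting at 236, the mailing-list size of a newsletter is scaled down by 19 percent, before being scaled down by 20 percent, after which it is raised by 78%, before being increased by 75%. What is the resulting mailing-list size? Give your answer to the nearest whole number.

Each change multiplies by a factor: 0.81 × 0.8 × 1.78 × 1.75 = 2.01852.
236 × 2.01852 = 476.37072 ≈ 476.

476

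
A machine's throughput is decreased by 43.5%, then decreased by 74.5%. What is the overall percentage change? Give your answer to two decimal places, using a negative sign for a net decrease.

-85.59%

A 43.5% decrease multiplies by 0.565.
Then a 74.5% decrease: 0.565 × 0.255 = 0.144075.
Overall factor 0.144075, i.e. -85.59%.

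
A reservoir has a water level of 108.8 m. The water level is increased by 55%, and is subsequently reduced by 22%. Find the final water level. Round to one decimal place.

131.5 m

Apply the 55% increase: 108.8 × 1.55 = 168.64.
22% decrease: 168.64 × 0.78 = 131.5392 ≈ 131.5.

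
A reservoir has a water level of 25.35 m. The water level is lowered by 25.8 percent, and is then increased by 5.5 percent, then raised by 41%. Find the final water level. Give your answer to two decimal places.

After the 25.8% decrease: 25.35 × 0.742 = 18.8097.
Apply the 5.5% increase: 18.8097 × 1.055 = 19.8442335.
After the 41% increase: 19.8442335 × 1.41 = 27.980369235 ≈ 27.98.

27.98 m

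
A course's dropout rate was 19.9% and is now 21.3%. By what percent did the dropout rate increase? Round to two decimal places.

7.04%

The change is 21.3 − 19.9 = 1.4 percentage points.
Relative to the original 19.9%, that is 1.4 ÷ 19.9 ≈ 7.04%.
So the dropout rate rose by 7.04%.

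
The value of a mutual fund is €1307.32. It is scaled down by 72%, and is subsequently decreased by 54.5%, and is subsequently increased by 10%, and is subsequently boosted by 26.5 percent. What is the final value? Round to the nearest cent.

72% decrease: €1307.32 × 0.28 = €366.0496.
Apply the 54.5% decrease: €366.0496 × 0.455 = €166.552568.
Apply the 10% increase: €166.552568 × 1.1 = €183.2078248.
26.5% increase: €183.2078248 × 1.265 = €231.757898372 ≈ €231.76.

€231.76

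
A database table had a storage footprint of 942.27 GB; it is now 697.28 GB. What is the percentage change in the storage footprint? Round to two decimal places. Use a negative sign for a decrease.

Change: 697.28 − 942.27 = -244.99.
Relative to the original: -244.99 ÷ 942.27 ≈ -26.00%.

-26.00%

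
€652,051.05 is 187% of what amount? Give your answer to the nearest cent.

€652,051.05 ÷ 1.87 ≈ €348,690.40.

€348,690.40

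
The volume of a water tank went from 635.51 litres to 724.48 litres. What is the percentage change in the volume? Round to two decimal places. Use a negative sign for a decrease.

Change: 724.48 − 635.51 = 88.97.
Relative to the original: 88.97 ÷ 635.51 ≈ 14.00%.

14.00%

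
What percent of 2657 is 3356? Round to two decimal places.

126.31%

3356 ÷ 2657 ≈ 126.31%.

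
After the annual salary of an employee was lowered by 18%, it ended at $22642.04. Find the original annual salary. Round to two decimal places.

The overall multiplier applied was 0.82.
So the original annual salary was $22642.04 ÷ 0.82 ≈ $27612.24.

$27612.24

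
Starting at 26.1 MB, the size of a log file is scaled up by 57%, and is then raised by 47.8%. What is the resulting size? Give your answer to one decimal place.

60.6 MB

Each change multiplies by a factor: 1.57 × 1.478 = 2.32046.
26.1 × 2.32046 = 60.564006 ≈ 60.6.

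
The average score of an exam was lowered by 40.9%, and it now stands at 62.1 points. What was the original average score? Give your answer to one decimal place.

105.1 points

The overall multiplier applied was 0.591.
So the original average score was 62.1 ÷ 0.591 ≈ 105.1 points.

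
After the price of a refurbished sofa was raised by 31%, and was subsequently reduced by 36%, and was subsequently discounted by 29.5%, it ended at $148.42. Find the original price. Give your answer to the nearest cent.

The overall multiplier applied was 1.31 × 0.64 × 0.705 = 0.591072.
So the original price was $148.42 ÷ 0.591072 ≈ $251.10.

$251.10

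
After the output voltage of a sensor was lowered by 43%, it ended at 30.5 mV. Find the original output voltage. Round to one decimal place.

53.5 mV

The overall multiplier applied was 0.57.
So the original output voltage was 30.5 ÷ 0.57 ≈ 53.5 mV.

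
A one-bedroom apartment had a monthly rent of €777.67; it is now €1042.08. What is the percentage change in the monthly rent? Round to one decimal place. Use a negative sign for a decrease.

34.0%

Change: €1042.08 − €777.67 = €264.41.
Relative to the original: €264.41 ÷ €777.67 ≈ 34.0%.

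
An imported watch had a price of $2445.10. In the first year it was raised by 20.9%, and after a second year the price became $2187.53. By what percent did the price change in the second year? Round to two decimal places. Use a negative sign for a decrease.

After the first year: $2445.10 × 1.209 = $2956.1259.
Second-year multiplier: $2187.53 ÷ $2956.1259 ≈ 0.739999.
That is a change of -26.00%.

-26.00%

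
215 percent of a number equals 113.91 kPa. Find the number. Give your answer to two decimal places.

113.91 kPa ÷ 2.15 ≈ 52.98 kPa.

52.98 kPa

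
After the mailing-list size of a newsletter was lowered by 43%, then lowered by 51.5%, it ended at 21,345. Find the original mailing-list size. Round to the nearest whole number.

Undoing the 51.5% decrease: 21,345 ÷ 0.485 ≈ 44010.309278.
Undoing the 43% decrease: 44010.309278 ÷ 0.57 ≈ 77,211.

77,211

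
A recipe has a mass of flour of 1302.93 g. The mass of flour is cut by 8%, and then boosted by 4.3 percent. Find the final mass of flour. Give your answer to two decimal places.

Each change multiplies by a factor: 0.92 × 1.043 = 0.95956.
1302.93 × 0.95956 = 1250.2395108 ≈ 1250.24.

1250.24 g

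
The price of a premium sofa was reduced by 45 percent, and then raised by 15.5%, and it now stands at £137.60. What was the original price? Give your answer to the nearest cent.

£216.61

The overall multiplier applied was 0.55 × 1.155 = 0.63525.
So the original price was £137.60 ÷ 0.63525 ≈ £216.61.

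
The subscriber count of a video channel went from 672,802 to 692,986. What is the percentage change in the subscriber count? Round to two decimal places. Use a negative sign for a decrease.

3.00%

Change: 692,986 − 672,802 = 20,184.
Relative to the original: 20,184 ÷ 672,802 ≈ 3.00%.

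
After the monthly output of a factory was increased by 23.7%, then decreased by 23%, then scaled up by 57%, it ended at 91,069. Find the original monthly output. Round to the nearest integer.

60,899

The overall multiplier applied was 1.237 × 0.77 × 1.57 = 1.4954093.
So the original monthly output was 91,069 ÷ 1.4954093 ≈ 60,899.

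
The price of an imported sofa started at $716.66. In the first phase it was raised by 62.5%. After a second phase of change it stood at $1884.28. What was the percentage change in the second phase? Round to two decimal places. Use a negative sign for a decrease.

After the first phase: $716.66 × 1.625 = $1164.5725.
Second-phase multiplier: $1884.28 ÷ $1164.5725 ≈ 1.618001.
That is a change of 61.80%.

61.80%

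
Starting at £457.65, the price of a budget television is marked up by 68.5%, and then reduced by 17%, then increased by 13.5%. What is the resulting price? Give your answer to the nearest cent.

After the 68.5% increase: £457.65 × 1.685 = £771.14025.
17% decrease: £771.14025 × 0.83 = £640.0464075.
13.5% increase: £640.0464075 × 1.135 = £726.4526725125 ≈ £726.45.

£726.45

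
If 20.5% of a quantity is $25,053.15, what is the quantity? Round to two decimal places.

$122,210.49

$25,053.15 ÷ 0.205 ≈ $122,210.49.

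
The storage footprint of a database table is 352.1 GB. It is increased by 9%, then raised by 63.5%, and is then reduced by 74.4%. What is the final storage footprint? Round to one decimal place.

After the 9% increase: 352.1 × 1.09 = 383.789.
Apply the 63.5% increase: 383.789 × 1.635 = 627.495015.
After the 74.4% decrease: 627.495015 × 0.256 = 160.63872384 ≈ 160.6.

160.6 GB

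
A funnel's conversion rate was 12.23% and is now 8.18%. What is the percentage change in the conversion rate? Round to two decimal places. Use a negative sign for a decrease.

The change is 8.18 − 12.23 = -4.05 percentage points.
Relative to the original 12.23%, that is -4.05 ÷ 12.23 ≈ -33.12%.

-33.12%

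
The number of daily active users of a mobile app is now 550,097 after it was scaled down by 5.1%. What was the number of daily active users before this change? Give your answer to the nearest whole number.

579,660

The overall multiplier applied was 0.949.
So the original number of daily active users was 550,097 ÷ 0.949 ≈ 579,660.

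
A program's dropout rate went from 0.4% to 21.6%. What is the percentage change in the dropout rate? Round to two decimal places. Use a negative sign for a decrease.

5300.00%

The change is 21.6 − 0.4 = 21.2 percentage points.
Relative to the original 0.4%, that is 21.2 ÷ 0.4 = 5300.00%.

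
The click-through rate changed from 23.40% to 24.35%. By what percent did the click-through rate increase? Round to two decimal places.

The change is 24.35 − 23.40 = 0.95 percentage points.
Relative to the original 23.40%, that is 0.95 ÷ 23.40 ≈ 4.06%.
So the click-through rate rose by 4.06%.

4.06%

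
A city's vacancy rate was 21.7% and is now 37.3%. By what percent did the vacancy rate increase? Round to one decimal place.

The change is 37.3 − 21.7 = 15.6 percentage points.
Relative to the original 21.7%, that is 15.6 ÷ 21.7 ≈ 71.9%.
So the vacancy rate rose by 71.9%.

71.9%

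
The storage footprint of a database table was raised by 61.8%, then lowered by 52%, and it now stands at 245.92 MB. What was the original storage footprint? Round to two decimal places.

316.65 MB

The overall multiplier applied was 1.618 × 0.48 = 0.77664.
So the original storage footprint was 245.92 ÷ 0.77664 ≈ 316.65 MB.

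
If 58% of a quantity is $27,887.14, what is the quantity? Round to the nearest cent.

$48,081.28

$27,887.14 ÷ 0.58 ≈ $48,081.28.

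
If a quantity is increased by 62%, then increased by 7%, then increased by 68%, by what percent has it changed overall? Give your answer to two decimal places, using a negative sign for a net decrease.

191.21%

The combined multiplier is 1.62 × 1.07 × 1.68 = 2.912112.
That corresponds to an increase of 191.21%.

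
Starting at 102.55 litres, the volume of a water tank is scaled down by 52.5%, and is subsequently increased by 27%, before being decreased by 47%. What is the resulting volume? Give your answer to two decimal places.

32.79 litres

After the 52.5% decrease: 102.55 × 0.475 = 48.71125.
Apply the 27% increase: 48.71125 × 1.27 = 61.8632875.
47% decrease: 61.8632875 × 0.53 = 32.787542375 ≈ 32.79.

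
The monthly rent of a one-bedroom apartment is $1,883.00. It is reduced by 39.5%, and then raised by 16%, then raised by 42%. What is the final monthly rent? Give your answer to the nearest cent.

$1,876.51

Each change multiplies by a factor: 0.605 × 1.16 × 1.42 = 0.996556.
$1,883.00 × 0.996556 = $1876.514948 ≈ $1,876.51.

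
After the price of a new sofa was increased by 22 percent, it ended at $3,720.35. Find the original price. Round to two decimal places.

$3,049.47

The overall multiplier applied was 1.22.
So the original price was $3,720.35 ÷ 1.22 ≈ $3,049.47.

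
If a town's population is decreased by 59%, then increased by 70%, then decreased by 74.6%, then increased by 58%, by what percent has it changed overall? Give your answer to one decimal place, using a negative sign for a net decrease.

-72.0%

A 59% decrease multiplies by 0.41.
Then a 70% increase: 0.41 × 1.7 = 0.697.
Then a 74.6% decrease: 0.697 × 0.254 = 0.177038.
Then a 58% increase: 0.177038 × 1.58 = 0.27972004.
Overall factor 0.27972004, i.e. -72.0%.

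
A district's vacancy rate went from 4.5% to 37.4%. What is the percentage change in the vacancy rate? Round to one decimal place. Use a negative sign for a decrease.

731.1%

The change is 37.4 − 4.5 = 32.9 percentage points.
Relative to the original 4.5%, that is 32.9 ÷ 4.5 ≈ 731.1%.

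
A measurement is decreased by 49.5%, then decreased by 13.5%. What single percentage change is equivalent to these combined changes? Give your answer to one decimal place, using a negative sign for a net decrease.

The combined multiplier is 0.505 × 0.865 = 0.436825.
That corresponds to a decrease of 56.3%.

-56.3%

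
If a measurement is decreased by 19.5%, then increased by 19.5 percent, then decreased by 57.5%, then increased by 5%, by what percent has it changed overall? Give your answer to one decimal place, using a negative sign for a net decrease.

-57.1%

A 19.5% decrease multiplies by 0.805.
Then a 19.5% increase: 0.805 × 1.195 = 0.961975.
Then a 57.5% decrease: 0.961975 × 0.425 = 0.408839375.
Then a 5% increase: 0.408839375 × 1.05 = 0.42928134375.
Overall factor 0.42928134375, i.e. -57.1%.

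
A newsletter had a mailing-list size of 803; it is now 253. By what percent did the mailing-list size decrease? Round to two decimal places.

Change: 253 − 803 = -550.
Relative to the original: -550 ÷ 803 ≈ -68.49%.
So the mailing-list size decreased by 68.49%.

68.49%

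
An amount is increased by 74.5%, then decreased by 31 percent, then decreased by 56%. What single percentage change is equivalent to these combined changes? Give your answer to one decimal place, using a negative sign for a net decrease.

-47.0%

A 74.5% increase multiplies by 1.745.
Then a 31% decrease: 1.745 × 0.69 = 1.20405.
Then a 56% decrease: 1.20405 × 0.44 = 0.529782.
Overall factor 0.529782, i.e. -47.0%.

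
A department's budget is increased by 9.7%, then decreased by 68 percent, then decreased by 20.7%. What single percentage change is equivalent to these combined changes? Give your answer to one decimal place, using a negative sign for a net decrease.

-72.2%

A 9.7% increase multiplies by 1.097.
Then a 68% decrease: 1.097 × 0.32 = 0.35104.
Then a 20.7% decrease: 0.35104 × 0.793 = 0.27837472.
Overall factor 0.27837472, i.e. -72.2%.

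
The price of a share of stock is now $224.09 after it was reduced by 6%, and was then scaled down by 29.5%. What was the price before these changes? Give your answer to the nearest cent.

$338.15

The overall multiplier applied was 0.94 × 0.705 = 0.6627.
So the original price was $224.09 ÷ 0.6627 ≈ $338.15.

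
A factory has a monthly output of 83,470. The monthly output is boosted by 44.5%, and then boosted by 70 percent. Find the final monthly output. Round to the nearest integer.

Apply the 44.5% increase: 83,470 × 1.445 = 120614.15.
Apply the 70% increase: 120614.15 × 1.7 = 205044.055 ≈ 205,044.

205,044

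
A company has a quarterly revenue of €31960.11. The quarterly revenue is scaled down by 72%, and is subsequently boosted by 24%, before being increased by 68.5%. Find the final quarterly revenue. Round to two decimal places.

Apply the 72% decrease: €31960.11 × 0.28 = €8948.8308.
24% increase: €8948.8308 × 1.24 = €11096.550192.
Apply the 68.5% increase: €11096.550192 × 1.685 = €18697.68707352 ≈ €18697.69.

€18697.69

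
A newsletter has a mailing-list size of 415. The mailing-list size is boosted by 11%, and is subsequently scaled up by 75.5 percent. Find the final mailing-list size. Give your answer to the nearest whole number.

808

11% increase: 415 × 1.11 = 460.65.
Apply the 75.5% increase: 460.65 × 1.755 = 808.44075 ≈ 808.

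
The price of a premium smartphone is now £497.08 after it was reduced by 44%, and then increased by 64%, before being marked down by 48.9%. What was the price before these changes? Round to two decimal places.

£1,059.19

The overall multiplier applied was 0.56 × 1.64 × 0.511 = 0.4693024.
So the original price was £497.08 ÷ 0.4693024 ≈ £1,059.19.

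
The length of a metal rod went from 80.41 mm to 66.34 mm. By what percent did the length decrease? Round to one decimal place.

17.5%

Change: 66.34 − 80.41 = -14.07.
Relative to the original: -14.07 ÷ 80.41 ≈ -17.5%.
So the length decreased by 17.5%.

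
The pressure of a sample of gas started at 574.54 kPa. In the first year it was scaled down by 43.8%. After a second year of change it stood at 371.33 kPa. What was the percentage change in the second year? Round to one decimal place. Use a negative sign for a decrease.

After the first year: 574.54 × 0.562 = 322.89148.
Second-year multiplier: 371.33 ÷ 322.89148 ≈ 1.15001.
That is a change of 15.0%.

15.0%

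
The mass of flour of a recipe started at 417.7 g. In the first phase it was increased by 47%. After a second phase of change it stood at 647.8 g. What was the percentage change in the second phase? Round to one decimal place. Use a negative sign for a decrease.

After the first phase: 417.7 × 1.47 = 614.019.
Second-phase multiplier: 647.8 ÷ 614.019 ≈ 1.05502.
That is a change of 5.5%.

5.5%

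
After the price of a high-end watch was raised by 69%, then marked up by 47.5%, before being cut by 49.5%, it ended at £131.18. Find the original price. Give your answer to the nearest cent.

The overall multiplier applied was 1.69 × 1.475 × 0.505 = 1.25883875.
So the original price was £131.18 ÷ 1.25883875 ≈ £104.21.

£104.21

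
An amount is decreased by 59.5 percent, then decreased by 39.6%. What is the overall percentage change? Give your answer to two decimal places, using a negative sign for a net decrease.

The combined multiplier is 0.405 × 0.604 = 0.24462.
That corresponds to a decrease of 75.54%.

-75.54%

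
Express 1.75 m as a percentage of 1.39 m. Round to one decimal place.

125.9%

1.75 m ÷ 1.39 m ≈ 125.9%.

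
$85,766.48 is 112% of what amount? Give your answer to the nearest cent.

$85,766.48 ÷ 1.12 ≈ $76,577.21.

$76,577.21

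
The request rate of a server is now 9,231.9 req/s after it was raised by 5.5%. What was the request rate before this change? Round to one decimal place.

8,750.6 req/s

The overall multiplier applied was 1.055.
So the original request rate was 9,231.9 ÷ 1.055 ≈ 8,750.6 req/s.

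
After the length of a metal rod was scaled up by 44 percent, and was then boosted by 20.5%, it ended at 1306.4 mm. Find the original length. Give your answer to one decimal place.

752.9 mm

The overall multiplier applied was 1.44 × 1.205 = 1.7352.
So the original length was 1306.4 ÷ 1.7352 ≈ 752.9 mm.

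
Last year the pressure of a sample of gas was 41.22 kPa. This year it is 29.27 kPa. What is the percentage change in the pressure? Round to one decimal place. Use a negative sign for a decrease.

Change: 29.27 − 41.22 = -11.95.
Relative to the original: -11.95 ÷ 41.22 ≈ -29.0%.

-29.0%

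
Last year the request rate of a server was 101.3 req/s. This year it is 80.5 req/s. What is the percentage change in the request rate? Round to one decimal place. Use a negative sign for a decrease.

-20.5%

Change: 80.5 − 101.3 = -20.8.
Relative to the original: -20.8 ÷ 101.3 ≈ -20.5%.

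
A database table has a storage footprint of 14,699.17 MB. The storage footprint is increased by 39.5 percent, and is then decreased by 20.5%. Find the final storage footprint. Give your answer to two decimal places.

16,301.75 MB

Each change multiplies by a factor: 1.395 × 0.795 = 1.109025.
14,699.17 × 1.109025 = 16301.74700925 ≈ 16,301.75.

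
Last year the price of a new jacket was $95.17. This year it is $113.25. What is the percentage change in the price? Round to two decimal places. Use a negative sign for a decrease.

19.00%

Change: $113.25 − $95.17 = $18.08.
Relative to the original: $18.08 ÷ $95.17 ≈ 19.00%.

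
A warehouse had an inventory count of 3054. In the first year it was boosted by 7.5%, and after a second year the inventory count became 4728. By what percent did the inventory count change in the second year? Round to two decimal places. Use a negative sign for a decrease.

After the first year: 3054 × 1.075 = 3283.05.
Second-year multiplier: 4728 ÷ 3283.05 ≈ 1.440124.
That is a change of 44.01%.

44.01%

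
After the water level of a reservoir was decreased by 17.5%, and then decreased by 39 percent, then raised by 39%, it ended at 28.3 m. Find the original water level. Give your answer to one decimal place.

40.5 m

The overall multiplier applied was 0.825 × 0.61 × 1.39 = 0.6995175.
So the original water level was 28.3 ÷ 0.6995175 ≈ 40.5 m.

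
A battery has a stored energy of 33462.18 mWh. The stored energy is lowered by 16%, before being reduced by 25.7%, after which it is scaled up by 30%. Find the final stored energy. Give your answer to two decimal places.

Each change multiplies by a factor: 0.84 × 0.743 × 1.3 = 0.811356.
33462.18 × 0.811356 = 27149.74051608 ≈ 27149.74.

27149.74 mWh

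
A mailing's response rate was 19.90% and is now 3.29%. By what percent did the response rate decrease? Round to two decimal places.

The change is 3.29 − 19.90 = -16.61 percentage points.
Relative to the original 19.90%, that is -16.61 ÷ 19.90 ≈ -83.47%.
So the response rate fell by 83.47%.

83.47%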